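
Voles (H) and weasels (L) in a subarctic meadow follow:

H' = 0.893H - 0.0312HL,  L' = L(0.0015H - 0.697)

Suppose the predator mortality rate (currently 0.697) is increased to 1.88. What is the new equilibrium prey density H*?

H* ≈ 1250

At the interior fixed point, setting dL/dt = 0 with L > 0 fixes H* = (predator death rate)/(HL coefficient) — independent of the other coefficients.
With the change, H* = 1.88/0.0015 = 1250; it rises from 465.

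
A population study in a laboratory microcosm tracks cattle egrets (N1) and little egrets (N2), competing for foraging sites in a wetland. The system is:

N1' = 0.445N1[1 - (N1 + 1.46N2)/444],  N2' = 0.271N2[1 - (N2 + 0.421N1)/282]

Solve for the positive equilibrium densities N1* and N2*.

Setting both brackets to zero gives the nullclines N1 + 1.46N2 = 444 and 0.421N1 + N2 = 282.
Substituting N2 = 282 - 0.421N1 into the first: N1(1 - 1.46·0.421) = 444 - 1.46·282.
So N1* = 32.3/0.385 = 83.8, and then N2* = 282 - 0.421·83.8 = 247.

N1* ≈ 83.8, N2* ≈ 247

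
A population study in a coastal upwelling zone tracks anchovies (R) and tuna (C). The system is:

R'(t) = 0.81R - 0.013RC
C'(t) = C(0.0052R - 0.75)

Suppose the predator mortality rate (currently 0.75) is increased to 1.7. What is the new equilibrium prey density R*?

R* ≈ 327

At the interior fixed point, setting dC/dt = 0 with C > 0 fixes R* = (predator death rate)/(RC coefficient) — independent of the other coefficients.
With the change, R* = 1.7/0.0052 = 327; it rises from 144.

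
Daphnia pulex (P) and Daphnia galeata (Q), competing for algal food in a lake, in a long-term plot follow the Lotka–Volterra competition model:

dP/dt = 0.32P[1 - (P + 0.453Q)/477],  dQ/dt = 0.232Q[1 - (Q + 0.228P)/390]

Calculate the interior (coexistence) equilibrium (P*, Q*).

Setting both brackets to zero gives the nullclines P + 0.453Q = 477 and 0.228P + Q = 390.
Substituting Q = 390 - 0.228P into the first: P(1 - 0.453·0.228) = 477 - 0.453·390.
So P* = 300/0.897 = 335, and then Q* = 390 - 0.228·335 = 314.

P* ≈ 335, Q* ≈ 314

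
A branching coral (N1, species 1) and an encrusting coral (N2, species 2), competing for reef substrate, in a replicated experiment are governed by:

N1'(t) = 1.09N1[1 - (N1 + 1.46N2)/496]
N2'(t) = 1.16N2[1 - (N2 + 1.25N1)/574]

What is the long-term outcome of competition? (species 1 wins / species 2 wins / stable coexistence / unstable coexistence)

Compare the nullcline intercepts: K1/α12 = 496/1.46 = 340 < K2 = 574; K2/α21 = 574/1.25 = 459 < K1 = 496.
Since both are reversed, neither can invade when rare; the interior point is a saddle.

unstable coexistence (outcome depends on initial conditions)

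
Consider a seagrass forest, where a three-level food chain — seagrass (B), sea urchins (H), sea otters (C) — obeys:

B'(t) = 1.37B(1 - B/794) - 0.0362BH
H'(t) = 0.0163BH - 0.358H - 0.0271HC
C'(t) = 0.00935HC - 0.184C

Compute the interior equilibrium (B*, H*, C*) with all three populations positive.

From dC/dt = 0: 0.00935H* = 0.184, so H* = 19.7.
From dB/dt = 0: 1.37(1 - B*/794) = 0.0362·19.7, giving B* = 794·(1 - 0.52) = 381.
From dH/dt = 0: 0.0163·381 - 0.358 = 0.0271C*, so C* = 5.85/0.0271 = 216.

B* ≈ 381, H* ≈ 19.7, C* ≈ 216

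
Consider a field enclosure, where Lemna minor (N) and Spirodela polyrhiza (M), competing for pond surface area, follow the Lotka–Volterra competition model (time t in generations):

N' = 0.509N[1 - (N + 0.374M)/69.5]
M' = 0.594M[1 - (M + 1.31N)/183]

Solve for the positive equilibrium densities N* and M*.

Setting both brackets to zero gives the nullclines N + 0.374M = 69.5 and 1.31N + M = 183.
Substituting M = 183 - 1.31N into the first: N(1 - 0.374·1.31) = 69.5 - 0.374·183.
So N* = 1.06/0.51 = 2.07, and then M* = 183 - 1.31·2.07 = 180.

N* ≈ 2.07, M* ≈ 180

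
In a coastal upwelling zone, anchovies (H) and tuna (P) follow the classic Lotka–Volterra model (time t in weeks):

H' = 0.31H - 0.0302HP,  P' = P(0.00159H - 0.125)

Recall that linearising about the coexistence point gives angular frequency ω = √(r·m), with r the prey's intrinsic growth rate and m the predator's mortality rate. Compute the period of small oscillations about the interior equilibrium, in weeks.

T ≈ 31.9 weeks

Here r = 0.31 and m = 0.125, so r·m = 0.0387.
ω = √0.0387 = 0.197 per week, hence T = 2π/ω ≈ 31.9 weeks.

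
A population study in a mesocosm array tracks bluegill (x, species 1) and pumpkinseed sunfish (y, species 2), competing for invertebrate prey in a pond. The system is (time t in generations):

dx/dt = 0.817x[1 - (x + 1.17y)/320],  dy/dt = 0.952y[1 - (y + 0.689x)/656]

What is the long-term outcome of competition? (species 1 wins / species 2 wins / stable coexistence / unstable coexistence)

Compare the nullcline intercepts: K1/α12 = 320/1.17 = 274 < K2 = 656; K2/α21 = 656/0.689 = 952 > K1 = 320.
Since the inequalities point opposite ways, species 2 can invade but species 1 cannot.

species 2 excludes species 1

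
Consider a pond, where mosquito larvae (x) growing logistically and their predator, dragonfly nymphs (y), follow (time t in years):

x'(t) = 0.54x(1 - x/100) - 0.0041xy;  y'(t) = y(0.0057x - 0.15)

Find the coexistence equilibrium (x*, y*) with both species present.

From dy/dt = 0 with y > 0: 0.0057x* = 0.15, so x* = 26.3.
Substitute into dx/dt = 0: 0.54(1 - 26.3/100) = 0.0041y*.
The bracket is 0.737, giving y* = 0.398/0.0041 = 97.

x* ≈ 26.3, y* ≈ 97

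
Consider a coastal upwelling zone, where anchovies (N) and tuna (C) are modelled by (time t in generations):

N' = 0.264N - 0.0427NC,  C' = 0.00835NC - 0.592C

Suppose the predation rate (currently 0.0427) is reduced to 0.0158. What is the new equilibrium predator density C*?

C* ≈ 16.7

At the interior fixed point, setting dN/dt = 0 with N > 0 fixes C* = (prey growth rate)/(NC coefficient) — independent of the other coefficients.
With the change, C* = 0.264/0.0158 = 16.7; it rises from 6.18.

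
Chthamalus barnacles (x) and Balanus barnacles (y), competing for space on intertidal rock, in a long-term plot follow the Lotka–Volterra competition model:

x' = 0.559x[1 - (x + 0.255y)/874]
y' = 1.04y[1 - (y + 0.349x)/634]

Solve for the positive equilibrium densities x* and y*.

Setting both brackets to zero gives the nullclines x + 0.255y = 874 and 0.349x + y = 634.
Substituting y = 634 - 0.349x into the first: x(1 - 0.255·0.349) = 874 - 0.255·634.
So x* = 712/0.911 = 782, and then y* = 634 - 0.349·782 = 361.

x* ≈ 782, y* ≈ 361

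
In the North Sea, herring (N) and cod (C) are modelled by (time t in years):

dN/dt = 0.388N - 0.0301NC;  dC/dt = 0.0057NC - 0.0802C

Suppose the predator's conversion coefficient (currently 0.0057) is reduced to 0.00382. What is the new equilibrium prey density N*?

At the interior fixed point, setting dC/dt = 0 with C > 0 fixes N* = (predator death rate)/(NC coefficient) — independent of the other coefficients.
With the change, N* = 0.0802/0.00382 = 21; it rises from 14.1.

N* ≈ 21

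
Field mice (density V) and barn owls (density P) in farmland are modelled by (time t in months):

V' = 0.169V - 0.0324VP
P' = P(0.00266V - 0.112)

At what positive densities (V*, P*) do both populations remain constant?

Set dP/dt = 0 with P > 0: 0.00266V - 0.112 = 0, so V* = 0.112/0.00266 = 42.1.
Set dV/dt = 0 with V > 0: 0.169 - 0.0324P = 0, so P* = 0.169/0.0324 = 5.22.

V* ≈ 42.1, P* ≈ 5.22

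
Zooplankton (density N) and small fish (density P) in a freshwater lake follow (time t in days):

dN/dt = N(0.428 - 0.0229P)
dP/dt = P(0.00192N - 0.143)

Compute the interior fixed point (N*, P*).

Set dP/dt = 0 with P > 0: 0.00192N - 0.143 = 0, so N* = 0.143/0.00192 = 74.5.
Set dN/dt = 0 with N > 0: 0.428 - 0.0229P = 0, so P* = 0.428/0.0229 = 18.7.

N* ≈ 74.5, P* ≈ 18.7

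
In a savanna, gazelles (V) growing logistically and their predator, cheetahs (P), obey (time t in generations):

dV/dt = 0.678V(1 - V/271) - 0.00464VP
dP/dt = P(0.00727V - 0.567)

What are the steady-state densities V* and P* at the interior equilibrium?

From dP/dt = 0 with P > 0: 0.00727V* = 0.567, so V* = 78.
Substitute into dV/dt = 0: 0.678(1 - 78/271) = 0.00464P*.
The bracket is 0.712, giving P* = 0.483/0.00464 = 104.

V* ≈ 78, P* ≈ 104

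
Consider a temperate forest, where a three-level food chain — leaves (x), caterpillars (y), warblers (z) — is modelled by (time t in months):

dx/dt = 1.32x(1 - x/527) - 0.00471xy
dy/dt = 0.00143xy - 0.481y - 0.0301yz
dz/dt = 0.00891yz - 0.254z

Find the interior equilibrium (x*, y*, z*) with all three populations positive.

From dz/dt = 0: 0.00891y* = 0.254, so y* = 28.5.
From dx/dt = 0: 1.32(1 - x*/527) = 0.00471·28.5, giving x* = 527·(1 - 0.102) = 473.
From dy/dt = 0: 0.00143·473 - 0.481 = 0.0301z*, so z* = 0.196/0.0301 = 6.51.

x* ≈ 473, y* ≈ 28.5, z* ≈ 6.51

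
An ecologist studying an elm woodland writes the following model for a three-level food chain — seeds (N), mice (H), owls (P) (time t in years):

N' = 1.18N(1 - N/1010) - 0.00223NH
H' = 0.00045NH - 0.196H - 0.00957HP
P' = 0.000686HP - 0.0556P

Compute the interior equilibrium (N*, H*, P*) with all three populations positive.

From dP/dt = 0: 0.000686H* = 0.0556, so H* = 81.
From dN/dt = 0: 1.18(1 - N*/1010) = 0.00223·81, giving N* = 1010·(1 - 0.153) = 855.
From dH/dt = 0: 0.00045·855 - 0.196 = 0.00957P*, so P* = 0.189/0.00957 = 19.7.

N* ≈ 855, H* ≈ 81, P* ≈ 19.7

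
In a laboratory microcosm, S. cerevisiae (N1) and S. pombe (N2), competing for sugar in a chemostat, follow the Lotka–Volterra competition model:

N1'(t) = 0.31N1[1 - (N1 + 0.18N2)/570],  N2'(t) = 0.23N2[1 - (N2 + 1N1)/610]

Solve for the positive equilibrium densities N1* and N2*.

Setting both brackets to zero gives the nullclines N1 + 0.18N2 = 570 and 1N1 + N2 = 610.
Substituting N2 = 610 - 1N1 into the first: N1(1 - 0.18·1) = 570 - 0.18·610.
So N1* = 460/0.82 = 561, and then N2* = 610 - 1·561 = 48.8.

N1* ≈ 561, N2* ≈ 48.8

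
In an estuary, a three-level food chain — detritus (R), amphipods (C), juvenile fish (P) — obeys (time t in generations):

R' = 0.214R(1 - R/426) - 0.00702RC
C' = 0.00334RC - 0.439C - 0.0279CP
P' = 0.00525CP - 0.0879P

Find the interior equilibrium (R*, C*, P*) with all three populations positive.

R* ≈ 192, C* ≈ 16.7, P* ≈ 7.25

From dP/dt = 0: 0.00525C* = 0.0879, so C* = 16.7.
From dR/dt = 0: 0.214(1 - R*/426) = 0.00702·16.7, giving R* = 426·(1 - 0.549) = 192.
From dC/dt = 0: 0.00334·192 - 0.439 = 0.0279P*, so P* = 0.202/0.0279 = 7.25.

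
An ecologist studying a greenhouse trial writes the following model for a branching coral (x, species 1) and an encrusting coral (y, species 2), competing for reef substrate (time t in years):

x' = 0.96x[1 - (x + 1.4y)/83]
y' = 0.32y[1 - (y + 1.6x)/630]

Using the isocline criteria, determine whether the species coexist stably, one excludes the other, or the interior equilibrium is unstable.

Compare the nullcline intercepts: K1/α12 = 83/1.4 = 59.3 < K2 = 630; K2/α21 = 630/1.6 = 394 > K1 = 83.
Since the inequalities point opposite ways, species 2 can invade but species 1 cannot.

species 2 excludes species 1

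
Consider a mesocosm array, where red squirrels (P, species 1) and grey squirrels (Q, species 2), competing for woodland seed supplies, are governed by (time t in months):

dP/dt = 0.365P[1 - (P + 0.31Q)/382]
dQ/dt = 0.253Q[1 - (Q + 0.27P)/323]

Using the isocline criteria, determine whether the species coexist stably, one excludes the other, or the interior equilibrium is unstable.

Compare the nullcline intercepts: K1/α12 = 382/0.31 = 1230 > K2 = 323; K2/α21 = 323/0.27 = 1200 > K1 = 382.
Since both inequalities hold, each species can invade when rare, so the interior equilibrium is stable.

stable coexistence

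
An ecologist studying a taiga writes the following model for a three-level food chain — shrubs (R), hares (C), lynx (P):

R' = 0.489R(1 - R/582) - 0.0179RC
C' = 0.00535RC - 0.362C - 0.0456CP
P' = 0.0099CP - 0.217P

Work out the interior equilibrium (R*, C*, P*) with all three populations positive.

R* ≈ 115, C* ≈ 21.9, P* ≈ 5.56

From dP/dt = 0: 0.0099C* = 0.217, so C* = 21.9.
From dR/dt = 0: 0.489(1 - R*/582) = 0.0179·21.9, giving R* = 582·(1 - 0.802) = 115.
From dC/dt = 0: 0.00535·115 - 0.362 = 0.0456P*, so P* = 0.253/0.0456 = 5.56.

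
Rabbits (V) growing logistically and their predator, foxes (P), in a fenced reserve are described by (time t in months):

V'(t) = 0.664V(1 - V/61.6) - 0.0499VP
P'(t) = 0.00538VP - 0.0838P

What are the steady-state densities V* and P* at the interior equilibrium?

V* ≈ 15.6, P* ≈ 9.94

From dP/dt = 0 with P > 0: 0.00538V* = 0.0838, so V* = 15.6.
Substitute into dV/dt = 0: 0.664(1 - 15.6/61.6) = 0.0499P*.
The bracket is 0.747, giving P* = 0.496/0.0499 = 9.94.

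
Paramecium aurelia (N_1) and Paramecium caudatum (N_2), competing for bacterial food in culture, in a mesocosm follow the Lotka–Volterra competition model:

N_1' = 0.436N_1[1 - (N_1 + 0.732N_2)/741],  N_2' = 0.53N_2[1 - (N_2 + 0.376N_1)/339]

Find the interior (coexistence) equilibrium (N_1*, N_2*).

Setting both brackets to zero gives the nullclines N_1 + 0.732N_2 = 741 and 0.376N_1 + N_2 = 339.
Substituting N_2 = 339 - 0.376N_1 into the first: N_1(1 - 0.732·0.376) = 741 - 0.732·339.
So N_1* = 493/0.725 = 680, and then N_2* = 339 - 0.376·680 = 83.3.

N_1* ≈ 680, N_2* ≈ 83.3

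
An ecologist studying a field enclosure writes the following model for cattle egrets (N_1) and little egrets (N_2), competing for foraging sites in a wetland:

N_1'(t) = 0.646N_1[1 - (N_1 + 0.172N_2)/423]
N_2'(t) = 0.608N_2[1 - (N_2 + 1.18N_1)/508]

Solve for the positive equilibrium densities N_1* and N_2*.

Setting both brackets to zero gives the nullclines N_1 + 0.172N_2 = 423 and 1.18N_1 + N_2 = 508.
Substituting N_2 = 508 - 1.18N_1 into the first: N_1(1 - 0.172·1.18) = 423 - 0.172·508.
So N_1* = 336/0.797 = 421, and then N_2* = 508 - 1.18·421 = 11.1.

N_1* ≈ 421, N_2* ≈ 11.1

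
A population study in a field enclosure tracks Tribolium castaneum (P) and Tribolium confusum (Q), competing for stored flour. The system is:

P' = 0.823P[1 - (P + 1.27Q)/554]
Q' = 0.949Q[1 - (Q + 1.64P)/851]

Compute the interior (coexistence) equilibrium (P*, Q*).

P* ≈ 486, Q* ≈ 53.2

Setting both brackets to zero gives the nullclines P + 1.27Q = 554 and 1.64P + Q = 851.
Substituting Q = 851 - 1.64P into the first: P(1 - 1.27·1.64) = 554 - 1.27·851.
So P* = -527/-1.08 = 486, and then Q* = 851 - 1.64·486 = 53.2.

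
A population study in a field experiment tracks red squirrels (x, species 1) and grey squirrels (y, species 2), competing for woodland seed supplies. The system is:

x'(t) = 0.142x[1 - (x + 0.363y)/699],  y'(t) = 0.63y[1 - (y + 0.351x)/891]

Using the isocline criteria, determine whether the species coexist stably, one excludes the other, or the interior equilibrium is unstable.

stable coexistence

Compare the nullcline intercepts: K1/α12 = 699/0.363 = 1930 > K2 = 891; K2/α21 = 891/0.351 = 2540 > K1 = 699.
Since both inequalities hold, each species can invade when rare, so the interior equilibrium is stable.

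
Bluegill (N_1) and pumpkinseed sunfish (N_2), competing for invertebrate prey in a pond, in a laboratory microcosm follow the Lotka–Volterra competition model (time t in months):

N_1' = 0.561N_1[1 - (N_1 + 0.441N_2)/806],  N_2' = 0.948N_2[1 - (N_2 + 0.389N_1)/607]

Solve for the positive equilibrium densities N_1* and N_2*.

N_1* ≈ 650, N_2* ≈ 354

Setting both brackets to zero gives the nullclines N_1 + 0.441N_2 = 806 and 0.389N_1 + N_2 = 607.
Substituting N_2 = 607 - 0.389N_1 into the first: N_1(1 - 0.441·0.389) = 806 - 0.441·607.
So N_1* = 538/0.828 = 650, and then N_2* = 607 - 0.389·650 = 354.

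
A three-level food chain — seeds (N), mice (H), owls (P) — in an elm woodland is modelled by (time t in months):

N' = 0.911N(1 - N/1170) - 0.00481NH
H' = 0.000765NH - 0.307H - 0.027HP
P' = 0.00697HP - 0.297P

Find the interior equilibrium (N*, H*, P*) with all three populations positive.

N* ≈ 907, H* ≈ 42.6, P* ≈ 14.3

From dP/dt = 0: 0.00697H* = 0.297, so H* = 42.6.
From dN/dt = 0: 0.911(1 - N*/1170) = 0.00481·42.6, giving N* = 1170·(1 - 0.225) = 907.
From dH/dt = 0: 0.000765·907 - 0.307 = 0.027P*, so P* = 0.387/0.027 = 14.3.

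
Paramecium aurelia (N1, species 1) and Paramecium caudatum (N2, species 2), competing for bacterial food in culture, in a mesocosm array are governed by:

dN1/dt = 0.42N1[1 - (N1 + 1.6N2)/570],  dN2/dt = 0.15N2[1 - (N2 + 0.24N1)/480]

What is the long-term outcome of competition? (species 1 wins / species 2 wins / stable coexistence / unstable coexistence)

species 2 excludes species 1

Compare the nullcline intercepts: K1/α12 = 570/1.6 = 356 < K2 = 480; K2/α21 = 480/0.24 = 2000 > K1 = 570.
Since the inequalities point opposite ways, species 2 can invade but species 1 cannot.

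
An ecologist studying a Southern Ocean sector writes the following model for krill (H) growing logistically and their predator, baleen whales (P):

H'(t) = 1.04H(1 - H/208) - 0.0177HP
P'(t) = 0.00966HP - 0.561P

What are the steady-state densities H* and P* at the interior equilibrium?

From dP/dt = 0 with P > 0: 0.00966H* = 0.561, so H* = 58.1.
Substitute into dH/dt = 0: 1.04(1 - 58.1/208) = 0.0177P*.
The bracket is 0.721, giving P* = 0.75/0.0177 = 42.4.

H* ≈ 58.1, P* ≈ 42.4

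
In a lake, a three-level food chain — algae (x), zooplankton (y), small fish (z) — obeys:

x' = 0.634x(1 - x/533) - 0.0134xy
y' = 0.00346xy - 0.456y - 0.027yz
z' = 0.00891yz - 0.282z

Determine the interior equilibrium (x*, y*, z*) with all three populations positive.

x* ≈ 176, y* ≈ 31.6, z* ≈ 5.72

From dz/dt = 0: 0.00891y* = 0.282, so y* = 31.6.
From dx/dt = 0: 0.634(1 - x*/533) = 0.0134·31.6, giving x* = 533·(1 - 0.669) = 176.
From dy/dt = 0: 0.00346·176 - 0.456 = 0.027z*, so z* = 0.155/0.027 = 5.72.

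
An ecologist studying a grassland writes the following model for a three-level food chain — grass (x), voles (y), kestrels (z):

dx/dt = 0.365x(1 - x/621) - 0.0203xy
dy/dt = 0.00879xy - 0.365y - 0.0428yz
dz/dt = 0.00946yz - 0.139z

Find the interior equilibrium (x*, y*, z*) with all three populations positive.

From dz/dt = 0: 0.00946y* = 0.139, so y* = 14.7.
From dx/dt = 0: 0.365(1 - x*/621) = 0.0203·14.7, giving x* = 621·(1 - 0.817) = 114.
From dy/dt = 0: 0.00879·114 - 0.365 = 0.0428z*, so z* = 0.633/0.0428 = 14.8.

x* ≈ 114, y* ≈ 14.7, z* ≈ 14.8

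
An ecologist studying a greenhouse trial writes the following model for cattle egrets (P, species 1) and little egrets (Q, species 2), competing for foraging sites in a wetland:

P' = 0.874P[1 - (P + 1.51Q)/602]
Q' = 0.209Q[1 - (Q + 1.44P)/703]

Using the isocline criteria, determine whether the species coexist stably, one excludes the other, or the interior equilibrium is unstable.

unstable coexistence (outcome depends on initial conditions)

Compare the nullcline intercepts: K1/α12 = 602/1.51 = 399 < K2 = 703; K2/α21 = 703/1.44 = 488 < K1 = 602.
Since both are reversed, neither can invade when rare; the interior point is a saddle.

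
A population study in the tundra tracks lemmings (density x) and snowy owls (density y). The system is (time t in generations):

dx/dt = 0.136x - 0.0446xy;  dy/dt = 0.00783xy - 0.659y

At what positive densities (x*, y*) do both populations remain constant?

Set dy/dt = 0 with y > 0: 0.00783x - 0.659 = 0, so x* = 0.659/0.00783 = 84.2.
Set dx/dt = 0 with x > 0: 0.136 - 0.0446y = 0, so y* = 0.136/0.0446 = 3.05.

x* ≈ 84.2, y* ≈ 3.05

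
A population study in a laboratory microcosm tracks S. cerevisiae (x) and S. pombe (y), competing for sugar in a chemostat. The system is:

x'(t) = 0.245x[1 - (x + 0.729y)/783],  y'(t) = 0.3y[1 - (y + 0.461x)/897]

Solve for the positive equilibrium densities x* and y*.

Setting both brackets to zero gives the nullclines x + 0.729y = 783 and 0.461x + y = 897.
Substituting y = 897 - 0.461x into the first: x(1 - 0.729·0.461) = 783 - 0.729·897.
So x* = 129/0.664 = 194, and then y* = 897 - 0.461·194 = 807.

x* ≈ 194, y* ≈ 807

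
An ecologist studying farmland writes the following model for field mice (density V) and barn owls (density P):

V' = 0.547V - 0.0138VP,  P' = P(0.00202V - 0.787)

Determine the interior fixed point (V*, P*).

Set dP/dt = 0 with P > 0: 0.00202V - 0.787 = 0, so V* = 0.787/0.00202 = 390.
Set dV/dt = 0 with V > 0: 0.547 - 0.0138P = 0, so P* = 0.547/0.0138 = 39.6.

V* ≈ 390, P* ≈ 39.6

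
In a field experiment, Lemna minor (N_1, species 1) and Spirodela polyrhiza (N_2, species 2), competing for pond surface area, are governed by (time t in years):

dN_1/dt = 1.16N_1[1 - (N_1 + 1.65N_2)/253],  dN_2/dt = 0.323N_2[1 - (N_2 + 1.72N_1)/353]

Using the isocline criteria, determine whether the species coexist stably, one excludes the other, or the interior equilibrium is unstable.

unstable coexistence (outcome depends on initial conditions)

Compare the nullcline intercepts: K1/α12 = 253/1.65 = 153 < K2 = 353; K2/α21 = 353/1.72 = 205 < K1 = 253.
Since both are reversed, neither can invade when rare; the interior point is a saddle.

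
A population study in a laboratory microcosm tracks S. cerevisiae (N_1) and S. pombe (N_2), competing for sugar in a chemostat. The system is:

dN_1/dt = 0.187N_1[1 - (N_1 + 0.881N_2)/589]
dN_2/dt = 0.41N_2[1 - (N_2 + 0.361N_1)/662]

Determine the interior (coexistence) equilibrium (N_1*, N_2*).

Setting both brackets to zero gives the nullclines N_1 + 0.881N_2 = 589 and 0.361N_1 + N_2 = 662.
Substituting N_2 = 662 - 0.361N_1 into the first: N_1(1 - 0.881·0.361) = 589 - 0.881·662.
So N_1* = 5.78/0.682 = 8.47, and then N_2* = 662 - 0.361·8.47 = 659.

N_1* ≈ 8.47, N_2* ≈ 659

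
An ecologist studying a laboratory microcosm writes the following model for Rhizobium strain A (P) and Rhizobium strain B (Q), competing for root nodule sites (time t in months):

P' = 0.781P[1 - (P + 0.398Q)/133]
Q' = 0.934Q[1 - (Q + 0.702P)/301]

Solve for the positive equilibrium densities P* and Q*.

P* ≈ 18.3, Q* ≈ 288

Setting both brackets to zero gives the nullclines P + 0.398Q = 133 and 0.702P + Q = 301.
Substituting Q = 301 - 0.702P into the first: P(1 - 0.398·0.702) = 133 - 0.398·301.
So P* = 13.2/0.721 = 18.3, and then Q* = 301 - 0.702·18.3 = 288.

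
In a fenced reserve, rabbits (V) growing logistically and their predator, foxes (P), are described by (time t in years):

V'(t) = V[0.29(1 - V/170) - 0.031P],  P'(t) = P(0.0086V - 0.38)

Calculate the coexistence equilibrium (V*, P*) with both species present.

V* ≈ 44.2, P* ≈ 6.92

From dP/dt = 0 with P > 0: 0.0086V* = 0.38, so V* = 44.2.
Substitute into dV/dt = 0: 0.29(1 - 44.2/170) = 0.031P*.
The bracket is 0.74, giving P* = 0.215/0.031 = 6.92.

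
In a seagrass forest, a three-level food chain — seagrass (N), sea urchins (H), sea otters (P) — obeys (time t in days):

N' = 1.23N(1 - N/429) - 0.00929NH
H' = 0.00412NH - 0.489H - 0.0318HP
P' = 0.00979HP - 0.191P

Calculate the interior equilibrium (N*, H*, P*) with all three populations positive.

From dP/dt = 0: 0.00979H* = 0.191, so H* = 19.5.
From dN/dt = 0: 1.23(1 - N*/429) = 0.00929·19.5, giving N* = 429·(1 - 0.147) = 366.
From dH/dt = 0: 0.00412·366 - 0.489 = 0.0318P*, so P* = 1.02/0.0318 = 32.

N* ≈ 366, H* ≈ 19.5, P* ≈ 32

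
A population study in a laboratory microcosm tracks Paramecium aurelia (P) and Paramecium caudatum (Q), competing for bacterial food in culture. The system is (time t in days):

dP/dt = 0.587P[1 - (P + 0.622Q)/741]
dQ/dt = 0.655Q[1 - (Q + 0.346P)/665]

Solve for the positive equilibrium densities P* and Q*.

P* ≈ 417, Q* ≈ 521

Setting both brackets to zero gives the nullclines P + 0.622Q = 741 and 0.346P + Q = 665.
Substituting Q = 665 - 0.346P into the first: P(1 - 0.622·0.346) = 741 - 0.622·665.
So P* = 327/0.785 = 417, and then Q* = 665 - 0.346·417 = 521.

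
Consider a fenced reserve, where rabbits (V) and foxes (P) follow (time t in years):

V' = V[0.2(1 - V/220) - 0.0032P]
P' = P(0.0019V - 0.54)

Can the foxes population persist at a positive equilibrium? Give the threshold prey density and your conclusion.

The predator equation gives dP/dt > 0 only when V > 0.54/0.0019 = 284.
Without the predator, V → K = 220. Since 220 < 284, the predator cannot invade.

Threshold V = 284; K < 284, so no, the predator goes extinct.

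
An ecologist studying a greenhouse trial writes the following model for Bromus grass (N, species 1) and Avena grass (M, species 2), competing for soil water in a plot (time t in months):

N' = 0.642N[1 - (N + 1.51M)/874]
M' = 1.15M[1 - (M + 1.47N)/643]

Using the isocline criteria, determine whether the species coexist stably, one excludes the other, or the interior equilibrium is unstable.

Compare the nullcline intercepts: K1/α12 = 874/1.51 = 579 < K2 = 643; K2/α21 = 643/1.47 = 437 < K1 = 874.
Since both are reversed, neither can invade when rare; the interior point is a saddle.

unstable coexistence (outcome depends on initial conditions)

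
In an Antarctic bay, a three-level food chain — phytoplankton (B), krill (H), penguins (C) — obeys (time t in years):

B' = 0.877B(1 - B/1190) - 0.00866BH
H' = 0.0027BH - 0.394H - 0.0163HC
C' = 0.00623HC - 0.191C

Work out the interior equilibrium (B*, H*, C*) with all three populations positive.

From dC/dt = 0: 0.00623H* = 0.191, so H* = 30.7.
From dB/dt = 0: 0.877(1 - B*/1190) = 0.00866·30.7, giving B* = 1190·(1 - 0.303) = 830.
From dH/dt = 0: 0.0027·830 - 0.394 = 0.0163C*, so C* = 1.85/0.0163 = 113.

B* ≈ 830, H* ≈ 30.7, C* ≈ 113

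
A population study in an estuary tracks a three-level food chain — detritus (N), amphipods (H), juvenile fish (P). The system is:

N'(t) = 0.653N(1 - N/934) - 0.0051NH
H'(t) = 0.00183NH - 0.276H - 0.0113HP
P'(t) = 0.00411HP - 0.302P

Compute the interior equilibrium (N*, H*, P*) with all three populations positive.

N* ≈ 398, H* ≈ 73.5, P* ≈ 40

From dP/dt = 0: 0.00411H* = 0.302, so H* = 73.5.
From dN/dt = 0: 0.653(1 - N*/934) = 0.0051·73.5, giving N* = 934·(1 - 0.574) = 398.
From dH/dt = 0: 0.00183·398 - 0.276 = 0.0113P*, so P* = 0.452/0.0113 = 40.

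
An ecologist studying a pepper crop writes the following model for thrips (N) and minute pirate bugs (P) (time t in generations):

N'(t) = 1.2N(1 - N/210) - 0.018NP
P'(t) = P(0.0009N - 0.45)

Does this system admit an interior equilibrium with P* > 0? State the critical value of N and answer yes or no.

Threshold N = 500; K < 500, so no, the predator goes extinct.

The predator equation gives dP/dt > 0 only when N > 0.45/0.0009 = 500.
Without the predator, N → K = 210. Since 210 < 500, the predator cannot invade.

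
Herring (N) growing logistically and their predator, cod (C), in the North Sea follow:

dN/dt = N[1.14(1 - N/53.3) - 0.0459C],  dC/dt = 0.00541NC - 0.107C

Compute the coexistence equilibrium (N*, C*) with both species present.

From dC/dt = 0 with C > 0: 0.00541N* = 0.107, so N* = 19.8.
Substitute into dN/dt = 0: 1.14(1 - 19.8/53.3) = 0.0459C*.
The bracket is 0.629, giving C* = 0.717/0.0459 = 15.6.

N* ≈ 19.8, C* ≈ 15.6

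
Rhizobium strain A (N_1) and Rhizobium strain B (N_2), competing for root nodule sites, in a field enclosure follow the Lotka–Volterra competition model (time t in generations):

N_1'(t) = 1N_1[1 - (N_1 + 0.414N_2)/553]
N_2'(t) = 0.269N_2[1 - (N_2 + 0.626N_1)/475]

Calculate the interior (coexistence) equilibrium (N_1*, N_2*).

Setting both brackets to zero gives the nullclines N_1 + 0.414N_2 = 553 and 0.626N_1 + N_2 = 475.
Substituting N_2 = 475 - 0.626N_1 into the first: N_1(1 - 0.414·0.626) = 553 - 0.414·475.
So N_1* = 356/0.741 = 481, and then N_2* = 475 - 0.626·481 = 174.

N_1* ≈ 481, N_2* ≈ 174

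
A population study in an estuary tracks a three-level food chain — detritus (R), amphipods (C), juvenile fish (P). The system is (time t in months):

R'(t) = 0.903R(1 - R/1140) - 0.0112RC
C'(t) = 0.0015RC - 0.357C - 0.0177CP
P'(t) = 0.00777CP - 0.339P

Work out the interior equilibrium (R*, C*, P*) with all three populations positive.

From dP/dt = 0: 0.00777C* = 0.339, so C* = 43.6.
From dR/dt = 0: 0.903(1 - R*/1140) = 0.0112·43.6, giving R* = 1140·(1 - 0.541) = 523.
From dC/dt = 0: 0.0015·523 - 0.357 = 0.0177P*, so P* = 0.428/0.0177 = 24.2.

R* ≈ 523, C* ≈ 43.6, P* ≈ 24.2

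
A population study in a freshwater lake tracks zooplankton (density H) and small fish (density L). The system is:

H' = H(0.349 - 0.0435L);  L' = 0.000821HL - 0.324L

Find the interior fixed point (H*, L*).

H* ≈ 395, L* ≈ 8.02

Set dL/dt = 0 with L > 0: 0.000821H - 0.324 = 0, so H* = 0.324/0.000821 = 395.
Set dH/dt = 0 with H > 0: 0.349 - 0.0435L = 0, so L* = 0.349/0.0435 = 8.02.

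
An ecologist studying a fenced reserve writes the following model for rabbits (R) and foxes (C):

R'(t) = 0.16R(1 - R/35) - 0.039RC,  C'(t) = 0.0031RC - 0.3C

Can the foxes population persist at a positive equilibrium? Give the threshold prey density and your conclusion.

Threshold R = 96.8; K < 96.8, so no, the predator goes extinct.

The predator equation gives dC/dt > 0 only when R > 0.3/0.0031 = 96.8.
Without the predator, R → K = 35. Since 35 < 96.8, the predator cannot invade.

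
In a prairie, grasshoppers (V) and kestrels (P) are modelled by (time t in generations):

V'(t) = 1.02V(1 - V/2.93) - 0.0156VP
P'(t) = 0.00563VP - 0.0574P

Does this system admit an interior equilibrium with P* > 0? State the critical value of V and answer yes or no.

Threshold V = 10.2; K < 10.2, so no, the predator goes extinct.

The predator equation gives dP/dt > 0 only when V > 0.0574/0.00563 = 10.2.
Without the predator, V → K = 2.93. Since 2.93 < 10.2, the predator cannot invade.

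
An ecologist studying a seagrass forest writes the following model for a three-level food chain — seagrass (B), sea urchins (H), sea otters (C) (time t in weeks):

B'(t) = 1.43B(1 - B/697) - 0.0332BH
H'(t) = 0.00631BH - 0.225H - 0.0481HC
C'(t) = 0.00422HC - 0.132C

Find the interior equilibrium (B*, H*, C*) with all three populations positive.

From dC/dt = 0: 0.00422H* = 0.132, so H* = 31.3.
From dB/dt = 0: 1.43(1 - B*/697) = 0.0332·31.3, giving B* = 697·(1 - 0.726) = 191.
From dH/dt = 0: 0.00631·191 - 0.225 = 0.0481C*, so C* = 0.979/0.0481 = 20.4.

B* ≈ 191, H* ≈ 31.3, C* ≈ 20.4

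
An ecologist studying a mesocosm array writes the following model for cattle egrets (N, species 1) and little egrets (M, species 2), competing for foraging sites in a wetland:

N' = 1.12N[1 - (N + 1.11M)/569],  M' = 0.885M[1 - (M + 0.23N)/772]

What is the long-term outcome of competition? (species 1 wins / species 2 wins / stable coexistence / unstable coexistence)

Compare the nullcline intercepts: K1/α12 = 569/1.11 = 513 < K2 = 772; K2/α21 = 772/0.23 = 3360 > K1 = 569.
Since the inequalities point opposite ways, species 2 can invade but species 1 cannot.

species 2 excludes species 1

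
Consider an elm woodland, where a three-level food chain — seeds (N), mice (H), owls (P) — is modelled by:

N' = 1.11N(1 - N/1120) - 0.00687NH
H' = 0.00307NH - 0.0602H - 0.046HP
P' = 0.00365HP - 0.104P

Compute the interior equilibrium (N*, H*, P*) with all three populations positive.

N* ≈ 922, H* ≈ 28.5, P* ≈ 60.3

From dP/dt = 0: 0.00365H* = 0.104, so H* = 28.5.
From dN/dt = 0: 1.11(1 - N*/1120) = 0.00687·28.5, giving N* = 1120·(1 - 0.176) = 922.
From dH/dt = 0: 0.00307·922 - 0.0602 = 0.046P*, so P* = 2.77/0.046 = 60.3.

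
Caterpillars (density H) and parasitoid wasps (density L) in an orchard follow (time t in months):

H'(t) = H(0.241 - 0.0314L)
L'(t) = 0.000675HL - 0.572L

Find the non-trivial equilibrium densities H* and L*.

H* ≈ 847, L* ≈ 7.68

Set dL/dt = 0 with L > 0: 0.000675H - 0.572 = 0, so H* = 0.572/0.000675 = 847.
Set dH/dt = 0 with H > 0: 0.241 - 0.0314L = 0, so L* = 0.241/0.0314 = 7.68.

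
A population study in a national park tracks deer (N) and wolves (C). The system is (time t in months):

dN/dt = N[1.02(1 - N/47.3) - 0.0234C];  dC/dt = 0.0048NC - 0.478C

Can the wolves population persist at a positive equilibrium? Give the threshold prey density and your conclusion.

The predator equation gives dC/dt > 0 only when N > 0.478/0.0048 = 99.6.
Without the predator, N → K = 47.3. Since 47.3 < 99.6, the predator cannot invade.

Threshold N = 99.6; K < 99.6, so no, the predator goes extinct.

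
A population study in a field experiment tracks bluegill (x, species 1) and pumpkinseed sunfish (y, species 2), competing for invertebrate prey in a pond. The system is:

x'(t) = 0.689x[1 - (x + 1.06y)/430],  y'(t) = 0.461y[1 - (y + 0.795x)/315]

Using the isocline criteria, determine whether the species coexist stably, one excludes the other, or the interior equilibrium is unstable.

species 1 excludes species 2

Compare the nullcline intercepts: K1/α12 = 430/1.06 = 406 > K2 = 315; K2/α21 = 315/0.795 = 396 < K1 = 430.
Since the inequalities point opposite ways, species 1 can invade but species 2 cannot.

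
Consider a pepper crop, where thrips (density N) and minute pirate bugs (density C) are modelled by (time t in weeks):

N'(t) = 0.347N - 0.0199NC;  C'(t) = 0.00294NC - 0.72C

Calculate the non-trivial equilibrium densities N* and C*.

N* ≈ 245, C* ≈ 17.4

Set dC/dt = 0 with C > 0: 0.00294N - 0.72 = 0, so N* = 0.72/0.00294 = 245.
Set dN/dt = 0 with N > 0: 0.347 - 0.0199C = 0, so C* = 0.347/0.0199 = 17.4.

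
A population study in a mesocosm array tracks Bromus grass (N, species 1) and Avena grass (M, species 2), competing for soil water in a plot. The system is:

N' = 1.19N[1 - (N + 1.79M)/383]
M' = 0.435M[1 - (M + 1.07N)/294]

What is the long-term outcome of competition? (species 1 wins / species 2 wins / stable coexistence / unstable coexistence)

unstable coexistence (outcome depends on initial conditions)

Compare the nullcline intercepts: K1/α12 = 383/1.79 = 214 < K2 = 294; K2/α21 = 294/1.07 = 275 < K1 = 383.
Since both are reversed, neither can invade when rare; the interior point is a saddle.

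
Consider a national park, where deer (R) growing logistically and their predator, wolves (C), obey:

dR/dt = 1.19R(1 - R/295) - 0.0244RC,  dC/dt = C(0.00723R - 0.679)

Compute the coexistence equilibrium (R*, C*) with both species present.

R* ≈ 93.9, C* ≈ 33.2

From dC/dt = 0 with C > 0: 0.00723R* = 0.679, so R* = 93.9.
Substitute into dR/dt = 0: 1.19(1 - 93.9/295) = 0.0244C*.
The bracket is 0.682, giving C* = 0.811/0.0244 = 33.2.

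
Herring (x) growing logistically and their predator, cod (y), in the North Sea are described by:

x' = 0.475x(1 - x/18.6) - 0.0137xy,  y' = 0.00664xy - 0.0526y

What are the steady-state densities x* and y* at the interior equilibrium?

x* ≈ 7.92, y* ≈ 19.9

From dy/dt = 0 with y > 0: 0.00664x* = 0.0526, so x* = 7.92.
Substitute into dx/dt = 0: 0.475(1 - 7.92/18.6) = 0.0137y*.
The bracket is 0.574, giving y* = 0.273/0.0137 = 19.9.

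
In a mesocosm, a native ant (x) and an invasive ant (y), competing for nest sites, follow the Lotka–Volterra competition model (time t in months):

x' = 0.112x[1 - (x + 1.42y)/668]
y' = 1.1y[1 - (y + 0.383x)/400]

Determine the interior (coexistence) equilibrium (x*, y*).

Setting both brackets to zero gives the nullclines x + 1.42y = 668 and 0.383x + y = 400.
Substituting y = 400 - 0.383x into the first: x(1 - 1.42·0.383) = 668 - 1.42·400.
So x* = 100/0.456 = 219, and then y* = 400 - 0.383·219 = 316.

x* ≈ 219, y* ≈ 316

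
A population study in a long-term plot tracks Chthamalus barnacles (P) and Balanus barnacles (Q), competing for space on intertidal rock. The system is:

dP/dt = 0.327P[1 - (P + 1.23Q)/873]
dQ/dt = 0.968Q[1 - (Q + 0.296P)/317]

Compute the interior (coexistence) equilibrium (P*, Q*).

P* ≈ 760, Q* ≈ 92.1

Setting both brackets to zero gives the nullclines P + 1.23Q = 873 and 0.296P + Q = 317.
Substituting Q = 317 - 0.296P into the first: P(1 - 1.23·0.296) = 873 - 1.23·317.
So P* = 483/0.636 = 760, and then Q* = 317 - 0.296·760 = 92.1.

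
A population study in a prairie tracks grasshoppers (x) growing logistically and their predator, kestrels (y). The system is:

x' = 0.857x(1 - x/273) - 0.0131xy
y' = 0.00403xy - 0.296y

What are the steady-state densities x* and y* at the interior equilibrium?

From dy/dt = 0 with y > 0: 0.00403x* = 0.296, so x* = 73.4.
Substitute into dx/dt = 0: 0.857(1 - 73.4/273) = 0.0131y*.
The bracket is 0.731, giving y* = 0.626/0.0131 = 47.8.

x* ≈ 73.4, y* ≈ 47.8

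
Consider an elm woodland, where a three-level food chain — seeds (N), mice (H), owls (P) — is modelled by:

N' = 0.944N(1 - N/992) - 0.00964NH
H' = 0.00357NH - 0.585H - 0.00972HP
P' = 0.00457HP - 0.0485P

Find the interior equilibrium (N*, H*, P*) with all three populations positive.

N* ≈ 884, H* ≈ 10.6, P* ≈ 265

From dP/dt = 0: 0.00457H* = 0.0485, so H* = 10.6.
From dN/dt = 0: 0.944(1 - N*/992) = 0.00964·10.6, giving N* = 992·(1 - 0.108) = 884.
From dH/dt = 0: 0.00357·884 - 0.585 = 0.00972P*, so P* = 2.57/0.00972 = 265.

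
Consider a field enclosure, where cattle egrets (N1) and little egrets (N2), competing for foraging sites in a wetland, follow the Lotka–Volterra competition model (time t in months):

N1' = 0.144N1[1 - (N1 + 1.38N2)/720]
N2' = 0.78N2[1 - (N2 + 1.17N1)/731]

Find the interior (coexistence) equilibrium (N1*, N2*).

Setting both brackets to zero gives the nullclines N1 + 1.38N2 = 720 and 1.17N1 + N2 = 731.
Substituting N2 = 731 - 1.17N1 into the first: N1(1 - 1.38·1.17) = 720 - 1.38·731.
So N1* = -289/-0.615 = 470, and then N2* = 731 - 1.17·470 = 181.

N1* ≈ 470, N2* ≈ 181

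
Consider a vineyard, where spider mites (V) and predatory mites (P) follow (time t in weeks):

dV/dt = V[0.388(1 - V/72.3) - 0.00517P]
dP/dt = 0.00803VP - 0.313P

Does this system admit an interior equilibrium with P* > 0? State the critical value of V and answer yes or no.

The predator equation gives dP/dt > 0 only when V > 0.313/0.00803 = 39.
Without the predator, V → K = 72.3. Since 72.3 > 39, the predator can invade and persist.

Threshold V = 39; K > 39, so yes, the predator persists.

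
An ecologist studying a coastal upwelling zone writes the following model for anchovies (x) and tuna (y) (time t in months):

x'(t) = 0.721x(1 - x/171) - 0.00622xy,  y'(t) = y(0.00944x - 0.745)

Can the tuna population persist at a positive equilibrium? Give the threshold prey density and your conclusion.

Threshold x = 78.9; K > 78.9, so yes, the predator persists.

The predator equation gives dy/dt > 0 only when x > 0.745/0.00944 = 78.9.
Without the predator, x → K = 171. Since 171 > 78.9, the predator can invade and persist.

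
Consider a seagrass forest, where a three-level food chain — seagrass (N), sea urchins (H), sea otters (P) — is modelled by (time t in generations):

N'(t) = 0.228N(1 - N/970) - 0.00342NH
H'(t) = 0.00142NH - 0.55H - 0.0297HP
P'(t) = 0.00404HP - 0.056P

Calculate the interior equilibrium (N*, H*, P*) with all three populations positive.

From dP/dt = 0: 0.00404H* = 0.056, so H* = 13.9.
From dN/dt = 0: 0.228(1 - N*/970) = 0.00342·13.9, giving N* = 970·(1 - 0.208) = 768.
From dH/dt = 0: 0.00142·768 - 0.55 = 0.0297P*, so P* = 0.541/0.0297 = 18.2.

N* ≈ 768, H* ≈ 13.9, P* ≈ 18.2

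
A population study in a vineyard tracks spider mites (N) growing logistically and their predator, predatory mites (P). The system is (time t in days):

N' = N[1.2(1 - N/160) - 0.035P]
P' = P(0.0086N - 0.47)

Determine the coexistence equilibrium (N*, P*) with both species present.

N* ≈ 54.7, P* ≈ 22.6

From dP/dt = 0 with P > 0: 0.0086N* = 0.47, so N* = 54.7.
Substitute into dN/dt = 0: 1.2(1 - 54.7/160) = 0.035P*.
The bracket is 0.658, giving P* = 0.79/0.035 = 22.6.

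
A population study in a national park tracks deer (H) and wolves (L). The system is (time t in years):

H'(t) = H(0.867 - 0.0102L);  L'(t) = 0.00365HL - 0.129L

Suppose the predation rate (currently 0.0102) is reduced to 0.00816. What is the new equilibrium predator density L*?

At the interior fixed point, setting dH/dt = 0 with H > 0 fixes L* = (prey growth rate)/(HL coefficient) — independent of the other coefficients.
With the change, L* = 0.867/0.00816 = 106; it rises from 85.

L* ≈ 106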